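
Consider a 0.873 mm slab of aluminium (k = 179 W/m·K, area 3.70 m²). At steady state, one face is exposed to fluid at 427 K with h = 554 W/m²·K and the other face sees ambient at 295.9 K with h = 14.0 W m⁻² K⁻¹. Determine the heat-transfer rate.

Q = 6620 W

Treat each layer as a resistance in series:
  R_conv,in = 1/(hA) = 1/(554·3.70) = 4.879×10^-4 K/W
  R_aluminium = L/(kA) = 8.73×10^-4/(179·3.70) = 1.318×10^-6 K/W
  R_conv,out = 1/(hA) = 1/(14.0·3.70) = 0.01931 K/W
ΣR = 4.879×10^-4 + 1.318×10^-6 + 0.01931 = 0.01980 K/W
Q = ΔT/ΣR = (427 K − 295.9 K)/0.01980 = 6620 W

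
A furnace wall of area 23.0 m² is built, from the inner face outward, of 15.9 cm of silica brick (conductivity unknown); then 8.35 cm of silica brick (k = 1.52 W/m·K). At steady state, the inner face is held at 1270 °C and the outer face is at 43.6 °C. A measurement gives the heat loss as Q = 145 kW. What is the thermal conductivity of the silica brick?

k = 1.14 W/m·K

ΣR = ΔT/Q = |1270 − 43.6|/1.45×10^5 = 0.008458 K/W
Known resistances:
  R_silica brick = L/(kA) = 0.0835/(1.52·23.0) = 0.002388 K/W
R_silica brick = ΣR − ΣR_known = 0.008458 − 0.002388 = 0.006070 K/W
L/(kA) = 0.006070 ⇒ k = 0.159/(0.006070·23.0) = 1.14 W/m·K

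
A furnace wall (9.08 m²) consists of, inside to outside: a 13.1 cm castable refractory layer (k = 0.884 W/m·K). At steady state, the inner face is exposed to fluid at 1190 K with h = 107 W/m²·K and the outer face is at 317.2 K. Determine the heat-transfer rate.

Q = 50300 W

Series thermal resistances, inner to outer:
  R_conv,in = 1/(hA) = 1/(107·9.08) = 0.001029 K/W
  R_castable refractory = L/(kA) = 0.131/(0.884·9.08) = 0.01632 K/W
ΣR = 0.001029 + 0.01632 = 0.01735 K/W
Q = ΔT/ΣR = (1190 K − 317.2 K)/0.01735 = 50300 W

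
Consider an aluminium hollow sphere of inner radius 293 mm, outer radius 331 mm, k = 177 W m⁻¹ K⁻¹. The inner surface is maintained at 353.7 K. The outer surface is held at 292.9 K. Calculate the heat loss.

Q = 345 kW

Q = 4πk·ΔT/(1/r₁ − 1/r₂) = 4π × 177 × 60.8 / (1/0.293 − 1/0.331) = 3.45×10^5 W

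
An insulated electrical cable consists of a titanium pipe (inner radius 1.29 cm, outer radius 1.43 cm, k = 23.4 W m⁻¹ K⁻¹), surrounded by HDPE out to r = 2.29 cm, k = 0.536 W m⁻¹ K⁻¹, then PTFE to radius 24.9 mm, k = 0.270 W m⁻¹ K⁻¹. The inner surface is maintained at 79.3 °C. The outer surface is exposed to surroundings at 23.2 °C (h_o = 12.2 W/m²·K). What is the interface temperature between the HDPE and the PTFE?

Treat each layer as a resistance in series:
  R'_titanium = ln(0.0143/0.0129)/(2πk) = 0.1030/(2π·23.4) = 7.008×10^-4 m·K/W
  R'_HDPE = ln(0.0229/0.0143)/(2πk) = 0.4709/(2π·0.536) = 0.1398 m·K/W
  R'_PTFE = ln(0.0249/0.0229)/(2πk) = 0.08373/(2π·0.270) = 0.04936 m·K/W
  R'_conv,out = 1/(2πr h) = 1/(2π·0.0249·12.2) = 0.5239 m·K/W
ΣR = 7.008×10^-4 + 0.1398 + 0.04936 + 0.5239 = 0.7138 m·K/W
Q' = ΔT/ΣR = (79.3 °C − 23.2 °C)/0.7138 = 78.59 W/m
From the inner boundary to the HDPE/PTFE interface, ΣR_partial = 0.1405 m·K/W.
T_interface = T_in − Q'·ΣR_partial = 79.3 °C − (78.59)(0.1405) = 68.3 °C

T = 68.3 °C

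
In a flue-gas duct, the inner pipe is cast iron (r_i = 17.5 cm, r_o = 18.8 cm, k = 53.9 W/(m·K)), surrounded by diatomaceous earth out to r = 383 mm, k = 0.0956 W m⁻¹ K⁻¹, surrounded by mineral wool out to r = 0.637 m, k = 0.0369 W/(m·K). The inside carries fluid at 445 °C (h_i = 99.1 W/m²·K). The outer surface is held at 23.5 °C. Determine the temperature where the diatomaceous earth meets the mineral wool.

Series thermal resistances, inner to outer:
  R'_conv,in = 1/(2πr h) = 1/(2π·0.175·99.1) = 0.009177 m·K/W
  R'_cast iron = ln(0.188/0.175)/(2πk) = 0.07166/(2π·53.9) = 2.116×10^-4 m·K/W
  R'_diatomaceous earth = ln(0.383/0.188)/(2πk) = 0.7116/(2π·0.0956) = 1.185 m·K/W
  R'_mineral wool = ln(0.637/0.383)/(2πk) = 0.5087/(2π·0.0369) = 2.194 m·K/W
ΣR = 0.009177 + 2.116×10^-4 + 1.185 + 2.194 = 3.388 m·K/W
Q' = ΔT/ΣR = (445 °C − 23.5 °C)/3.388 = 124.4 W/m
From the inner boundary to the diatomaceous earth/mineral wool interface, ΣR_partial = 1.194 m·K/W.
T_interface = T_in − Q'·ΣR_partial = 445 °C − (124.4)(1.194) = 296 °C

T = 296 °C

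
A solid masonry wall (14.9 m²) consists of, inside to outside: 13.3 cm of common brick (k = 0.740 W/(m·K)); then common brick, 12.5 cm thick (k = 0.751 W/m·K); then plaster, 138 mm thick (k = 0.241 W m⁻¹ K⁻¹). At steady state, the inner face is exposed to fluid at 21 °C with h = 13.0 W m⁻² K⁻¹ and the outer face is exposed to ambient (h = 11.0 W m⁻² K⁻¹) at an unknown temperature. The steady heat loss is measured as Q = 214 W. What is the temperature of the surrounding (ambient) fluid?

Sum the resistances:
  R_conv,in = 1/(hA) = 1/(13.0·14.9) = 0.005163 K/W
  R_common brick = L/(kA) = 0.133/(0.740·14.9) = 0.01206 K/W
  R_common brick = L/(kA) = 0.125/(0.751·14.9) = 0.01117 K/W
  R_plaster = L/(kA) = 0.138/(0.241·14.9) = 0.03843 K/W
  R_conv,out = 1/(hA) = 1/(11.0·14.9) = 0.006101 K/W
ΣR = 0.07293 K/W
ΔT = Q·ΣR = 214 × 0.07293 = 15.61 K
Heat flows outward, so T_out = T_in − ΔT = 21 − 15.61 = 5.39 °C

T_out = 5.39 °C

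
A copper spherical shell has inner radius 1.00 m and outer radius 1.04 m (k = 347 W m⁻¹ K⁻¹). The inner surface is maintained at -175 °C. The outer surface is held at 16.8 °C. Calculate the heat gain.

Q = 21700 kW

Q = 4πk·ΔT/(1/r₁ − 1/r₂) = 4π × 347 × 191.8 / (1/1.00 − 1/1.04) = 2.17×10^7 W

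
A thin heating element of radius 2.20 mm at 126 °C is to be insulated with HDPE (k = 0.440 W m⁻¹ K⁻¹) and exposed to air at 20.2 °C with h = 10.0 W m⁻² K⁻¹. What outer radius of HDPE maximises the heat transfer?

r_cr = 4.40 cm

For a cylinder, r_cr = k_ins/h = 0.440/10.0 = 0.0440 m = 4.40 cm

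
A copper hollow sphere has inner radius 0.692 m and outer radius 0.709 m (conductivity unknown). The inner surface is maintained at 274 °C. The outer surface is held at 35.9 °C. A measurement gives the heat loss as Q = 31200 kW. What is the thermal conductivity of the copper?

ΣR = ΔT/Q = |274 − 35.9|/3.12×10^7 = 7.631×10^-6 K/W
(1/r₁−1/r₂)/(4πk) = 7.631×10^-6 ⇒ k = 0.03465/(4π·7.631×10^-6) = 361 W/m·K

k = 361 W/m·K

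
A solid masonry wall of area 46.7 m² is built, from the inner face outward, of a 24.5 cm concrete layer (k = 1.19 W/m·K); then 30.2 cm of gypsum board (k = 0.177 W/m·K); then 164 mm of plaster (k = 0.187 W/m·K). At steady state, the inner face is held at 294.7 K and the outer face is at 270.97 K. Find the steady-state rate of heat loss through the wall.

Treat each layer as a resistance in series:
  R_concrete = L/(kA) = 0.245/(1.19·46.7) = 0.004409 K/W
  R_gypsum board = L/(kA) = 0.302/(0.177·46.7) = 0.03654 K/W
  R_plaster = L/(kA) = 0.164/(0.187·46.7) = 0.01878 K/W
ΣR = 0.004409 + 0.03654 + 0.01878 = 0.05973 K/W
Q = ΔT/ΣR = (294.7 K − 270.97 K)/0.05973 = 397 W

Q = 397 W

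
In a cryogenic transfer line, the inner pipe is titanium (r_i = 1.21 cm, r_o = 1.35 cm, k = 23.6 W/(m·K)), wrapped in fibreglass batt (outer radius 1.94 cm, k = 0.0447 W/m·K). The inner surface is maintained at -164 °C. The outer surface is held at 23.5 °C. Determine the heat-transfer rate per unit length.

Q' = 145 W/m

Series thermal resistances, inner to outer:
  R'_titanium = ln(0.0135/0.0121)/(2πk) = 0.1095/(2π·23.6) = 7.383×10^-4 m·K/W
  R'_fibreglass batt = ln(0.0194/0.0135)/(2πk) = 0.3626/(2π·0.0447) = 1.291 m·K/W
ΣR = 7.383×10^-4 + 1.291 = 1.292 m·K/W
Q' = ΔT/ΣR = (-164 °C − 23.5 °C)/1.292 = -145 W/m
(Negative Q' ⇒ heat flows inward; heat gain = 145 W/m.)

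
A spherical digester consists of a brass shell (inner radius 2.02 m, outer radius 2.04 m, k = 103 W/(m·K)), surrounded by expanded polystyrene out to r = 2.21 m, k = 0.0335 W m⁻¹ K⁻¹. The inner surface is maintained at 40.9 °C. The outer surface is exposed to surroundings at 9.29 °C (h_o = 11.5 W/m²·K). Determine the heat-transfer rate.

Q = 347 W

Resistance network (inner→outer):
  R_brass = (1/2.02 − 1/2.04)/(4πk) = 0.004853/(4π·103) = 3.750×10^-6 K/W
  R_expanded polystyrene = (1/2.04 − 1/2.21)/(4πk) = 0.03771/(4π·0.0335) = 0.08957 K/W
  R_conv,out = 1/(4πr²h) = 1/(4π·2.21²·11.5) = 0.001417 K/W
ΣR = 3.750×10^-6 + 0.08957 + 0.001417 = 0.09099 K/W
Q = ΔT/ΣR = (40.9 °C − 9.29 °C)/0.09099 = 347 W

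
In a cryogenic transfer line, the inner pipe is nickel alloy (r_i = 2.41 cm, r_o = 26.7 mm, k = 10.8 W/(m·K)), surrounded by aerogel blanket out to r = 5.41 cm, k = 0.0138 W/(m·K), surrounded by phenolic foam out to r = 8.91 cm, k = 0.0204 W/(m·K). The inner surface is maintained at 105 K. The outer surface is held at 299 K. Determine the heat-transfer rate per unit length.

Series thermal resistances, inner to outer:
  R'_nickel alloy = ln(0.0267/0.0241)/(2πk) = 0.1025/(2π·10.8) = 0.001510 m·K/W
  R'_aerogel blanket = ln(0.0541/0.0267)/(2πk) = 0.7062/(2π·0.0138) = 8.144 m·K/W
  R'_phenolic foam = ln(0.0891/0.0541)/(2πk) = 0.4989/(2π·0.0204) = 3.892 m·K/W
ΣR = 0.001510 + 8.144 + 3.892 = 12.04 m·K/W
Q' = ΔT/ΣR = (105 K − 299 K)/12.04 = -16.1 W/m
(Negative Q' ⇒ heat flows inward; heat gain = 16.1 W/m.)

Q' = 16.1 W/m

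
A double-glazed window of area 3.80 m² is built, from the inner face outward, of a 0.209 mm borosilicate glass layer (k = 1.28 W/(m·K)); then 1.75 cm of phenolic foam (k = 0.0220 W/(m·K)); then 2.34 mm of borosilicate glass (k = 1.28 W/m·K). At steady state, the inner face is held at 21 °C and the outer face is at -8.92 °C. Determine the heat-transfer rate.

Resistance network (inner→outer):
  R_borosilicate glass = L/(kA) = 2.09×10^-4/(1.28·3.80) = 4.297×10^-5 K/W
  R_phenolic foam = L/(kA) = 0.0175/(0.0220·3.80) = 0.2093 K/W
  R_borosilicate glass = L/(kA) = 0.00234/(1.28·3.80) = 4.811×10^-4 K/W
ΣR = 4.297×10^-5 + 0.2093 + 4.811×10^-4 = 0.2098 K/W
Q = ΔT/ΣR = (21 °C − -8.92 °C)/0.2098 = 143 W

Q = 143 W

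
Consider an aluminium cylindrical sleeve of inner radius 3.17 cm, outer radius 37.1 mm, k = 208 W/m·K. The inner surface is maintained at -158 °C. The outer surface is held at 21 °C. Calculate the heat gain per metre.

Q' = 1490 kW/m

Q' = 2πk·ΔT/ln(r₂/r₁) = 2π × 208 × 179 / ln(0.0371/0.0317) = 1.49×10^6 W/m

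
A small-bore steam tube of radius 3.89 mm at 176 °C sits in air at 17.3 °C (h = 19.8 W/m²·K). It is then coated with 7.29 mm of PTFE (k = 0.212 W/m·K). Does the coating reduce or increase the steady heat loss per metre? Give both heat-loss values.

Critical radius for a cylinder: r_cr = k/h = 0.0107 m = 1.07 cm.
Outer radius after coating: r₂ = 0.00389 + 0.00729 = 0.01118 m.
r₁ < r_cr < r₂: heat loss rises to a maximum at r_cr then falls. Whether the coating helps depends on whether Q(r₂) has dropped back below Q(r₁).
Bare: R = 1/(2πr₁h) = 2.066 m·K/W; Q = 158.7/2.066 = 76.8 W/m.
Coated: R = R_cond + R_conv = 1.512 m·K/W; Q = 158.7/1.512 = 105 W/m.

increases: 76.8 → 105 W/m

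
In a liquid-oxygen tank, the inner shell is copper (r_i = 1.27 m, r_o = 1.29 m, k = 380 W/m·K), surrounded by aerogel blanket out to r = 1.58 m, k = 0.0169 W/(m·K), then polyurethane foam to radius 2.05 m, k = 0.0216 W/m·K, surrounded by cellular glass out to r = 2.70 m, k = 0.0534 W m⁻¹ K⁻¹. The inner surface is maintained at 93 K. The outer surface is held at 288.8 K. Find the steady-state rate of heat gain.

Resistance network (inner→outer):
  R_copper = (1/1.27 − 1/1.29)/(4πk) = 0.01221/(4π·380) = 2.556×10^-6 K/W
  R_aerogel blanket = (1/1.29 − 1/1.58)/(4πk) = 0.1423/(4π·0.0169) = 0.6700 K/W
  R_polyurethane foam = (1/1.58 − 1/2.05)/(4πk) = 0.1451/(4π·0.0216) = 0.5346 K/W
  R_cellular glass = (1/2.05 − 1/2.70)/(4πk) = 0.1174/(4π·0.0534) = 0.1750 K/W
ΣR = 2.556×10^-6 + 0.6700 + 0.5346 + 0.1750 = 1.380 K/W
Q = ΔT/ΣR = (93 K − 288.8 K)/1.380 = -142 W
(Negative Q ⇒ heat flows inward; heat gain = 142 W.)

Q = 142 W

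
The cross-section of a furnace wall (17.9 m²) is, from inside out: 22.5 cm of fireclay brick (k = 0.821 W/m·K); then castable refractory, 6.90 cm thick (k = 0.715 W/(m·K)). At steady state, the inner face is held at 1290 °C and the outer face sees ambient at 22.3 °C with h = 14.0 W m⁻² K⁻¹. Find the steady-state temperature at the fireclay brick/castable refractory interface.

T = 504 °C

Treat each layer as a resistance in series:
  R_fireclay brick = L/(kA) = 0.225/(0.821·17.9) = 0.01531 K/W
  R_castable refractory = L/(kA) = 0.0690/(0.715·17.9) = 0.005391 K/W
  R_conv,out = 1/(hA) = 1/(14.0·17.9) = 0.003990 K/W
ΣR = 0.01531 + 0.005391 + 0.003990 = 0.02469 K/W
Q = ΔT/ΣR = (1290 °C − 22.3 °C)/0.02469 = 51340 W
From the inner boundary to the fireclay brick/castable refractory interface, ΣR_partial = 0.01531 K/W.
T_interface = T_in − Q·ΣR_partial = 1290 °C − (51340)(0.01531) = 504 °C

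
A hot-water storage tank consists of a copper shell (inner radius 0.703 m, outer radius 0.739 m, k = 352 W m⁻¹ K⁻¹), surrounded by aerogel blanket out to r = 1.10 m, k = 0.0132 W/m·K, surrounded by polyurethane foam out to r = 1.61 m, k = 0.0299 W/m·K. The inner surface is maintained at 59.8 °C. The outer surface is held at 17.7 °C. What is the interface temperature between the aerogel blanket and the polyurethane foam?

Treat each layer as a resistance in series:
  R_copper = (1/0.703 − 1/0.739)/(4πk) = 0.06930/(4π·352) = 1.567×10^-5 K/W
  R_aerogel blanket = (1/0.739 − 1/1.10)/(4πk) = 0.4441/(4π·0.0132) = 2.677 K/W
  R_polyurethane foam = (1/1.10 − 1/1.61)/(4πk) = 0.2880/(4π·0.0299) = 0.7664 K/W
ΣR = 1.567×10^-5 + 2.677 + 0.7664 = 3.443 K/W
Q = ΔT/ΣR = (59.8 °C − 17.7 °C)/3.443 = 12.23 W
From the inner boundary to the aerogel blanket/polyurethane foam interface, ΣR_partial = 2.677 K/W.
T_interface = T_in − Q·ΣR_partial = 59.8 °C − (12.23)(2.677) = 27.1 °C

T = 27.1 °C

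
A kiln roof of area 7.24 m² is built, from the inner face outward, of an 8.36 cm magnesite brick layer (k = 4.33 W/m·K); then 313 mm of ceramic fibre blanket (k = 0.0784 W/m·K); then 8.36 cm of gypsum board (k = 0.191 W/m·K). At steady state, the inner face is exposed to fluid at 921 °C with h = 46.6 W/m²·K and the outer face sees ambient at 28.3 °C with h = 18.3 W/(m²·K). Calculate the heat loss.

Q = 1430 W

Resistance network (inner→outer):
  R_conv,in = 1/(hA) = 1/(46.6·7.24) = 0.002964 K/W
  R_magnesite brick = L/(kA) = 0.0836/(4.33·7.24) = 0.002667 K/W
  R_ceramic fibre blanket = L/(kA) = 0.313/(0.0784·7.24) = 0.5514 K/W
  R_gypsum board = L/(kA) = 0.0836/(0.191·7.24) = 0.06046 K/W
  R_conv,out = 1/(hA) = 1/(18.3·7.24) = 0.007548 K/W
ΣR = 0.002964 + 0.002667 + 0.5514 + 0.06046 + 0.007548 = 0.6250 K/W
Q = ΔT/ΣR = (921 °C − 28.3 °C)/0.6250 = 1430 W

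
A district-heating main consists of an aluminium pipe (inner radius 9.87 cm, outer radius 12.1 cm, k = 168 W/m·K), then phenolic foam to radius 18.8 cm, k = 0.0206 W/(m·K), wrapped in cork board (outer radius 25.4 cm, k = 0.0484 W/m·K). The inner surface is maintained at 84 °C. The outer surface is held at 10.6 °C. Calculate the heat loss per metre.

Q' = 16.7 W/m

Resistance network (inner→outer):
  R'_aluminium = ln(0.121/0.0987)/(2πk) = 0.2037/(2π·168) = 1.930×10^-4 m·K/W
  R'_phenolic foam = ln(0.188/0.121)/(2πk) = 0.4407/(2π·0.0206) = 3.404 m·K/W
  R'_cork board = ln(0.254/0.188)/(2πk) = 0.3009/(2π·0.0484) = 0.9894 m·K/W
ΣR = 1.930×10^-4 + 3.404 + 0.9894 = 4.394 m·K/W
Q' = ΔT/ΣR = (84 °C − 10.6 °C)/4.394 = 16.7 W/m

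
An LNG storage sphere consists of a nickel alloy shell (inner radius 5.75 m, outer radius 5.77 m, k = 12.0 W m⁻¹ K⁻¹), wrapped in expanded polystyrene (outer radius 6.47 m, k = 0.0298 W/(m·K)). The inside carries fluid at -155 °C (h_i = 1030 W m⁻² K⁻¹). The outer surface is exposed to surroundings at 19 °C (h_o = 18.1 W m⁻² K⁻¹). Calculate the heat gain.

Treat each layer as a resistance in series:
  R_conv,in = 1/(4πr²h) = 1/(4π·5.75²·1030) = 2.337×10^-6 K/W
  R_nickel alloy = (1/5.75 − 1/5.77)/(4πk) = 6.028×10^-4/(4π·12.0) = 3.998×10^-6 K/W
  R_expanded polystyrene = (1/5.77 − 1/6.47)/(4πk) = 0.01875/(4π·0.0298) = 0.05007 K/W
  R_conv,out = 1/(4πr²h) = 1/(4π·6.47²·18.1) = 1.050×10^-4 K/W
ΣR = 2.337×10^-6 + 3.998×10^-6 + 0.05007 + 1.050×10^-4 = 0.05018 K/W
Q = ΔT/ΣR = (-155 °C − 19 °C)/0.05018 = -3470 W
(Negative Q ⇒ heat flows inward; heat gain = 3470 W.)

Q = 3.47 kW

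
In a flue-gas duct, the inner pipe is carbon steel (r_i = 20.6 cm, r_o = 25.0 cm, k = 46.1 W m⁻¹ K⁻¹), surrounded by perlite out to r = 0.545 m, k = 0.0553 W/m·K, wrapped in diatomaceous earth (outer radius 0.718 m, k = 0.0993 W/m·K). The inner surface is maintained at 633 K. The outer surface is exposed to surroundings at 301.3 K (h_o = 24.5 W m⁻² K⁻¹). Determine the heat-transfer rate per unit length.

Q' = 123 W/m

Treat each layer as a resistance in series:
  R'_carbon steel = ln(0.250/0.206)/(2πk) = 0.1936/(2π·46.1) = 6.683×10^-4 m·K/W
  R'_perlite = ln(0.545/0.250)/(2πk) = 0.7793/(2π·0.0553) = 2.243 m·K/W
  R'_diatomaceous earth = ln(0.718/0.545)/(2πk) = 0.2757/(2π·0.0993) = 0.4419 m·K/W
  R'_conv,out = 1/(2πr h) = 1/(2π·0.718·24.5) = 0.009048 m·K/W
ΣR = 6.683×10^-4 + 2.243 + 0.4419 + 0.009048 = 2.695 m·K/W
Q' = ΔT/ΣR = (633 K − 301.3 K)/2.695 = 123 W/m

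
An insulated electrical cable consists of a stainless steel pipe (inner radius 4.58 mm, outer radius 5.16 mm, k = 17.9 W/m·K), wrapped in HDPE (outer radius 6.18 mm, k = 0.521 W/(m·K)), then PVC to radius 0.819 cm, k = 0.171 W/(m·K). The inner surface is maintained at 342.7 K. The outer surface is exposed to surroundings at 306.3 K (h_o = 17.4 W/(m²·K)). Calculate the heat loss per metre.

Resistance network (inner→outer):
  R'_stainless steel = ln(0.00516/0.00458)/(2πk) = 0.1192/(2π·17.9) = 0.001060 m·K/W
  R'_HDPE = ln(0.00618/0.00516)/(2πk) = 0.1804/(2π·0.521) = 0.05510 m·K/W
  R'_PVC = ln(0.00819/0.00618)/(2πk) = 0.2816/(2π·0.171) = 0.2621 m·K/W
  R'_conv,out = 1/(2πr h) = 1/(2π·0.00819·17.4) = 1.117 m·K/W
ΣR = 0.001060 + 0.05510 + 0.2621 + 1.117 = 1.435 m·K/W
Q' = ΔT/ΣR = (342.7 K − 306.3 K)/1.435 = 25.4 W/m

Q' = 25.4 W/m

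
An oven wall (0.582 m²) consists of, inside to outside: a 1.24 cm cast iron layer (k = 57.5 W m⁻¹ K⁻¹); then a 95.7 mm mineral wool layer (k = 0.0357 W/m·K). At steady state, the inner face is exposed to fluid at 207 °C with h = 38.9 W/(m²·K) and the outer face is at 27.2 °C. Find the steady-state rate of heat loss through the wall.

Series thermal resistances, inner to outer:
  R_conv,in = 1/(hA) = 1/(38.9·0.582) = 0.04417 K/W
  R_cast iron = L/(kA) = 0.0124/(57.5·0.582) = 3.705×10^-4 K/W
  R_mineral wool = L/(kA) = 0.0957/(0.0357·0.582) = 4.606 K/W
ΣR = 0.04417 + 3.705×10^-4 + 4.606 = 4.651 K/W
Q = ΔT/ΣR = (207 °C − 27.2 °C)/4.651 = 38.7 W

Q = 38.7 W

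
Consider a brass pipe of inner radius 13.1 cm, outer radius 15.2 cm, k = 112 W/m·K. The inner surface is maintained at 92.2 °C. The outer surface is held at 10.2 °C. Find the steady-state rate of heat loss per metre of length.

Q' = 2πk·ΔT/ln(r₂/r₁) = 2π × 112 × 82 / ln(0.152/0.131) = 3.88×10^5 W/m

Q' = 388 kW/m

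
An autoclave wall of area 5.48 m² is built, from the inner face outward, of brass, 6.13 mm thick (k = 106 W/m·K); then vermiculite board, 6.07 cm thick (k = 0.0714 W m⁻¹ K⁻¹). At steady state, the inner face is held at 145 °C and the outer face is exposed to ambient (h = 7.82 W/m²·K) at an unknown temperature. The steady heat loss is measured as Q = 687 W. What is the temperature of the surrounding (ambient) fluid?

T_out = 22.4 °C

Sum the resistances:
  R_brass = L/(kA) = 0.00613/(106·5.48) = 1.055×10^-5 K/W
  R_vermiculite board = L/(kA) = 0.0607/(0.0714·5.48) = 0.1551 K/W
  R_conv,out = 1/(hA) = 1/(7.82·5.48) = 0.02334 K/W
ΣR = 0.1785 K/W
ΔT = Q·ΣR = 687 × 0.1785 = 122.6 K
Heat flows outward, so T_out = T_in − ΔT = 145 − 122.6 = 22.4 °C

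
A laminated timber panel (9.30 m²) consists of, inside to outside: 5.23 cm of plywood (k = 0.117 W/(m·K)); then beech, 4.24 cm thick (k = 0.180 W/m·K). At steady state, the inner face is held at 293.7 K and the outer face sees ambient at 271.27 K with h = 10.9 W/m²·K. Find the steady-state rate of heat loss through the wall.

Q = 269 W

Resistance network (inner→outer):
  R_plywood = L/(kA) = 0.0523/(0.117·9.30) = 0.04807 K/W
  R_beech = L/(kA) = 0.0424/(0.180·9.30) = 0.02533 K/W
  R_conv,out = 1/(hA) = 1/(10.9·9.30) = 0.009865 K/W
ΣR = 0.04807 + 0.02533 + 0.009865 = 0.08327 K/W
Q = ΔT/ΣR = (293.7 K − 271.27 K)/0.08327 = 269 W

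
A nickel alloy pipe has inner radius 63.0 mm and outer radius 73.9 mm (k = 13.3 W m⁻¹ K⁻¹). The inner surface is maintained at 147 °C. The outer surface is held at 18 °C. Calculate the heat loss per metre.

Q' = 2πk·ΔT/ln(r₂/r₁) = 2π × 13.3 × 129 / ln(0.0739/0.0630) = 67600 W/m

Q' = 67.6 kW/m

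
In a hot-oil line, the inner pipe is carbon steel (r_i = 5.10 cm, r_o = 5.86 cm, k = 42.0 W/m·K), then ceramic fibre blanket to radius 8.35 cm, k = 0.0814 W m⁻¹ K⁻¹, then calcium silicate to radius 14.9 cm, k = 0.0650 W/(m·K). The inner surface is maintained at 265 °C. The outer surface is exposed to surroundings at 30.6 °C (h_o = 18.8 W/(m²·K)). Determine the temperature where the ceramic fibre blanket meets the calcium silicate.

T = 190 °C

Series thermal resistances, inner to outer:
  R'_carbon steel = ln(0.0586/0.0510)/(2πk) = 0.1389/(2π·42.0) = 5.264×10^-4 m·K/W
  R'_ceramic fibre blanket = ln(0.0835/0.0586)/(2πk) = 0.3541/(2π·0.0814) = 0.6924 m·K/W
  R'_calcium silicate = ln(0.149/0.0835)/(2πk) = 0.5791/(2π·0.0650) = 1.418 m·K/W
  R'_conv,out = 1/(2πr h) = 1/(2π·0.149·18.8) = 0.05682 m·K/W
ΣR = 5.264×10^-4 + 0.6924 + 1.418 + 0.05682 = 2.168 m·K/W
Q' = ΔT/ΣR = (265 °C − 30.6 °C)/2.168 = 108.1 W/m
From the inner boundary to the ceramic fibre blanket/calcium silicate interface, ΣR_partial = 0.6929 m·K/W.
T_interface = T_in − Q'·ΣR_partial = 265 °C − (108.1)(0.6929) = 190 °C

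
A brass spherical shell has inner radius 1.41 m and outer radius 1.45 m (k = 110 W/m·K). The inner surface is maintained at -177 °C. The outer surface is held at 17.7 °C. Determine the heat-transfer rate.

Q = 4πk·ΔT/(1/r₁ − 1/r₂) = 4π × 110 × 194.7 / (1/1.41 − 1/1.45) = 1.38×10^7 W

Q = 1.38×10^7 W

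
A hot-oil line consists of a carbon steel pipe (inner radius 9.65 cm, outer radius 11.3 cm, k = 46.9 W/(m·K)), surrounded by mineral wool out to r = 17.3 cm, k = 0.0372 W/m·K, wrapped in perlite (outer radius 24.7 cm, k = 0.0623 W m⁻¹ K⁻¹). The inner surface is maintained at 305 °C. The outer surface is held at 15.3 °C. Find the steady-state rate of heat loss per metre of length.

Series thermal resistances, inner to outer:
  R'_carbon steel = ln(0.113/0.0965)/(2πk) = 0.1578/(2π·46.9) = 5.356×10^-4 m·K/W
  R'_mineral wool = ln(0.173/0.113)/(2πk) = 0.4259/(2π·0.0372) = 1.822 m·K/W
  R'_perlite = ln(0.247/0.173)/(2πk) = 0.3561/(2π·0.0623) = 0.9097 m·K/W
ΣR = 5.356×10^-4 + 1.822 + 0.9097 = 2.732 m·K/W
Q' = ΔT/ΣR = (305 °C − 15.3 °C)/2.732 = 106 W/m

Q' = 106 W/m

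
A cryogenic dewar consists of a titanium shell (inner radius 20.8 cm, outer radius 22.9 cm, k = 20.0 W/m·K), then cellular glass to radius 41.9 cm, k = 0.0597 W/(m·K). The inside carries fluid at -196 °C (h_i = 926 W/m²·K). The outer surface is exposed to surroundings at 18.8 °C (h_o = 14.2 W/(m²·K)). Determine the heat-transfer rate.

Treat each layer as a resistance in series:
  R_conv,in = 1/(4πr²h) = 1/(4π·0.208²·926) = 0.001986 K/W
  R_titanium = (1/0.208 − 1/0.229)/(4πk) = 0.4409/(4π·20.0) = 0.001754 K/W
  R_cellular glass = (1/0.229 − 1/0.419)/(4πk) = 1.980/(4π·0.0597) = 2.639 K/W
  R_conv,out = 1/(4πr²h) = 1/(4π·0.419²·14.2) = 0.03192 K/W
ΣR = 0.001986 + 0.001754 + 2.639 + 0.03192 = 2.675 K/W
Q = ΔT/ΣR = (-196 °C − 18.8 °C)/2.675 = -80.3 W
(Negative Q ⇒ heat flows inward; heat gain = 80.3 W.)

Q = 80.3 W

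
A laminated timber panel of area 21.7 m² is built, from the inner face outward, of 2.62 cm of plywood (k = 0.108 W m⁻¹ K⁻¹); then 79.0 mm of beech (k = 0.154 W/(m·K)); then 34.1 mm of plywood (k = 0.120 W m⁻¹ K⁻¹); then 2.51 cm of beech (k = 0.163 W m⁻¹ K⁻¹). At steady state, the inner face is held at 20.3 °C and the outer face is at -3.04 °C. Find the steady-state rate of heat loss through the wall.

Resistance network (inner→outer):
  R_plywood = L/(kA) = 0.0262/(0.108·21.7) = 0.01118 K/W
  R_beech = L/(kA) = 0.0790/(0.154·21.7) = 0.02364 K/W
  R_plywood = L/(kA) = 0.0341/(0.120·21.7) = 0.01310 K/W
  R_beech = L/(kA) = 0.0251/(0.163·21.7) = 0.007096 K/W
ΣR = 0.01118 + 0.02364 + 0.01310 + 0.007096 = 0.05502 K/W
Q = ΔT/ΣR = (20.3 °C − -3.04 °C)/0.05502 = 424 W

Q = 424 W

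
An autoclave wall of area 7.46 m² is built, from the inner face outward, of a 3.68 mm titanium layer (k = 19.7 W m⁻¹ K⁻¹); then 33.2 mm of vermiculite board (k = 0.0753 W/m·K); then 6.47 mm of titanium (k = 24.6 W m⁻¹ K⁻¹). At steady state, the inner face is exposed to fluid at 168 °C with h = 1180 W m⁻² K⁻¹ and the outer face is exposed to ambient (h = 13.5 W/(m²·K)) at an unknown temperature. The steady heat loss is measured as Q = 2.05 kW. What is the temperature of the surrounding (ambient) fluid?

Sum the resistances:
  R_conv,in = 1/(hA) = 1/(1180·7.46) = 1.136×10^-4 K/W
  R_titanium = L/(kA) = 0.00368/(19.7·7.46) = 2.504×10^-5 K/W
  R_vermiculite board = L/(kA) = 0.0332/(0.0753·7.46) = 0.05910 K/W
  R_titanium = L/(kA) = 0.00647/(24.6·7.46) = 3.526×10^-5 K/W
  R_conv,out = 1/(hA) = 1/(13.5·7.46) = 0.009930 K/W
ΣR = 0.06921 K/W
ΔT = Q·ΣR = 2050 × 0.06921 = 141.9 K
Heat flows outward, so T_out = T_in − ΔT = 168 − 141.9 = 26.1 °C

T_out = 26.1 °C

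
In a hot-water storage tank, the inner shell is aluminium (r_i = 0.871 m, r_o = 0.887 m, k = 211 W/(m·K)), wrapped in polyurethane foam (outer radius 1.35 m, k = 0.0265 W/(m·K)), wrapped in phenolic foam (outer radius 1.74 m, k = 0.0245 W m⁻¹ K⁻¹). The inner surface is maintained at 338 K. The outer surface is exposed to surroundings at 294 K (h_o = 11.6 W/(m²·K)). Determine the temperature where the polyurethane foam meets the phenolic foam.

T = 308.0 K

Resistance network (inner→outer):
  R_aluminium = (1/0.871 − 1/0.887)/(4πk) = 0.02071/(4π·211) = 7.811×10^-6 K/W
  R_polyurethane foam = (1/0.887 − 1/1.35)/(4πk) = 0.3867/(4π·0.0265) = 1.161 K/W
  R_phenolic foam = (1/1.35 − 1/1.74)/(4πk) = 0.1660/(4π·0.0245) = 0.5393 K/W
  R_conv,out = 1/(4πr²h) = 1/(4π·1.74²·11.6) = 0.002266 K/W
ΣR = 7.811×10^-6 + 1.161 + 0.5393 + 0.002266 = 1.703 K/W
Q = ΔT/ΣR = (338 K − 294 K)/1.703 = 25.84 W
From the inner boundary to the polyurethane foam/phenolic foam interface, ΣR_partial = 1.161 K/W.
T_interface = T_in − Q·ΣR_partial = 338 K − (25.84)(1.161) = 308.0 K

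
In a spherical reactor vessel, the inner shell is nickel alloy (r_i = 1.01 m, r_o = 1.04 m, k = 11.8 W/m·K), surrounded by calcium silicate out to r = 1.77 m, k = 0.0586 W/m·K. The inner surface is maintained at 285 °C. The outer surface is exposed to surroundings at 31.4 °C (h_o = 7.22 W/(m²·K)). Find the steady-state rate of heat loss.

Series thermal resistances, inner to outer:
  R_nickel alloy = (1/1.01 − 1/1.04)/(4πk) = 0.02856/(4π·11.8) = 1.926×10^-4 K/W
  R_calcium silicate = (1/1.04 − 1/1.77)/(4πk) = 0.3966/(4π·0.0586) = 0.5385 K/W
  R_conv,out = 1/(4πr²h) = 1/(4π·1.77²·7.22) = 0.003518 K/W
ΣR = 1.926×10^-4 + 0.5385 + 0.003518 = 0.5422 K/W
Q = ΔT/ΣR = (285 °C − 31.4 °C)/0.5422 = 468 W

Q = 468 W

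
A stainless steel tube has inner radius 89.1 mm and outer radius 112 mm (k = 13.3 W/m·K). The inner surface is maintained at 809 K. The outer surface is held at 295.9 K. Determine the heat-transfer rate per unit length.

Q' = 2πk·ΔT/ln(r₂/r₁) = 2π × 13.3 × 513.1 / ln(0.112/0.0891) = 1.87×10^5 W/m

Q' = 187 kW/m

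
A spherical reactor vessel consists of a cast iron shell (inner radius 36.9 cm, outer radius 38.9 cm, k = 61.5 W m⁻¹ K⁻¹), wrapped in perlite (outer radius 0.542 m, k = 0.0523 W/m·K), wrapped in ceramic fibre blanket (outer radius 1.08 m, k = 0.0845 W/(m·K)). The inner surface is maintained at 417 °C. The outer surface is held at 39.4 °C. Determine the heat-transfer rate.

Q = 192 W

Resistance network (inner→outer):
  R_cast iron = (1/0.369 − 1/0.389)/(4πk) = 0.1393/(4π·61.5) = 1.803×10^-4 K/W
  R_perlite = (1/0.389 − 1/0.542)/(4πk) = 0.7257/(4π·0.0523) = 1.104 K/W
  R_ceramic fibre blanket = (1/0.542 − 1/1.08)/(4πk) = 0.9191/(4π·0.0845) = 0.8656 K/W
ΣR = 1.803×10^-4 + 1.104 + 0.8656 = 1.970 K/W
Q = ΔT/ΣR = (417 °C − 39.4 °C)/1.970 = 192 W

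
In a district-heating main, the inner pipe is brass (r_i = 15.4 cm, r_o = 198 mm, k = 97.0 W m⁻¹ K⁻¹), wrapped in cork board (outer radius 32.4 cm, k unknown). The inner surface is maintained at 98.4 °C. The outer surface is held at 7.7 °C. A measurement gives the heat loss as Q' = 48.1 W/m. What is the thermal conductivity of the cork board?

k = 0.0416 W/m·K

ΣR = ΔT/Q' = |98.4 − 7.7|/48.1 = 1.886 m·K/W
Known resistances:
  R'_brass = ln(0.198/0.154)/(2πk) = 0.2513/(2π·97.0) = 4.123×10^-4 m·K/W
R_cork board = ΣR − ΣR_known = 1.886 − 4.123×10^-4 = 1.886 m·K/W
ln(r₂/r₁)/(2πk) = 1.886 ⇒ k = 0.4925/(2π·1.886) = 0.0416 W/m·K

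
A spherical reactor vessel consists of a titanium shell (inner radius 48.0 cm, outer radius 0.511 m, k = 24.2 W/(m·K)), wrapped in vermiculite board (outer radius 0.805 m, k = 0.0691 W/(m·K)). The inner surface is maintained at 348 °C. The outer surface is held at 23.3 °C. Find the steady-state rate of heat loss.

Resistance network (inner→outer):
  R_titanium = (1/0.480 − 1/0.511)/(4πk) = 0.1264/(4π·24.2) = 4.156×10^-4 K/W
  R_vermiculite board = (1/0.511 − 1/0.805)/(4πk) = 0.7147/(4π·0.0691) = 0.8231 K/W
ΣR = 4.156×10^-4 + 0.8231 = 0.8235 K/W
Q = ΔT/ΣR = (348 °C − 23.3 °C)/0.8235 = 394 W

Q = 394 W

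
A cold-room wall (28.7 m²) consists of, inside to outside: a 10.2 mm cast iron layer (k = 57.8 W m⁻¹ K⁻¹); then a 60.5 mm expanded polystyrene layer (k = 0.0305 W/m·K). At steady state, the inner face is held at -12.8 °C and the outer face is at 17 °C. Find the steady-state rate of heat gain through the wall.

Q = 431 W

Resistance network (inner→outer):
  R_cast iron = L/(kA) = 0.0102/(57.8·28.7) = 6.149×10^-6 K/W
  R_expanded polystyrene = L/(kA) = 0.0605/(0.0305·28.7) = 0.06912 K/W
ΣR = 6.149×10^-6 + 0.06912 = 0.06913 K/W
Q = ΔT/ΣR = (-12.8 °C − 17 °C)/0.06913 = -431 W
(Negative Q ⇒ heat flows inward; heat gain = 431 W.)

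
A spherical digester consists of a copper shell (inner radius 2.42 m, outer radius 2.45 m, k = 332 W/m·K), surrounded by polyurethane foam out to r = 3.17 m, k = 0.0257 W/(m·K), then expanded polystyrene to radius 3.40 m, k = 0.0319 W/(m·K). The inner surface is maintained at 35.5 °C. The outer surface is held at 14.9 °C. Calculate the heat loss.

Series thermal resistances, inner to outer:
  R_copper = (1/2.42 − 1/2.45)/(4πk) = 0.005060/(4π·332) = 1.213×10^-6 K/W
  R_polyurethane foam = (1/2.45 − 1/3.17)/(4πk) = 0.09271/(4π·0.0257) = 0.2871 K/W
  R_expanded polystyrene = (1/3.17 − 1/3.40)/(4πk) = 0.02134/(4π·0.0319) = 0.05323 K/W
ΣR = 1.213×10^-6 + 0.2871 + 0.05323 = 0.3403 K/W
Q = ΔT/ΣR = (35.5 °C − 14.9 °C)/0.3403 = 60.5 W

Q = 60.5 W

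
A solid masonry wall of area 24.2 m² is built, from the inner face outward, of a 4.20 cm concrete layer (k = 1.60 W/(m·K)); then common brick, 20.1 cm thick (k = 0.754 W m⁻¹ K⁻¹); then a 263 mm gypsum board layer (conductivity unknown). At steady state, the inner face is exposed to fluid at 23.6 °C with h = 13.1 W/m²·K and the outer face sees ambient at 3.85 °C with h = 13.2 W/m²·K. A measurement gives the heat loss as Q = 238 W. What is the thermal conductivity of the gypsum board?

ΣR = ΔT/Q = |23.6 − 3.85|/238 = 0.08298 K/W
Known resistances:
  R_conv,in = 1/(hA) = 1/(13.1·24.2) = 0.003154 K/W
  R_concrete = L/(kA) = 0.0420/(1.60·24.2) = 0.001085 K/W
  R_common brick = L/(kA) = 0.201/(0.754·24.2) = 0.01102 K/W
  R_conv,out = 1/(hA) = 1/(13.2·24.2) = 0.003130 K/W
R_gypsum board = ΣR − ΣR_known = 0.08298 − 0.01839 = 0.06459 K/W
L/(kA) = 0.06459 ⇒ k = 0.263/(0.06459·24.2) = 0.168 W/m·K

k = 0.168 W/m·K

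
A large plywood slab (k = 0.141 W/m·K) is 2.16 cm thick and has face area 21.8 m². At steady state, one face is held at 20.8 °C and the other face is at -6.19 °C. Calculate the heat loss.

Q = 3.84 kW

Q = kA·ΔT/L = 0.141 × 21.8 × |20.8 °C − -6.19 °C| / 0.0216 = 3840 W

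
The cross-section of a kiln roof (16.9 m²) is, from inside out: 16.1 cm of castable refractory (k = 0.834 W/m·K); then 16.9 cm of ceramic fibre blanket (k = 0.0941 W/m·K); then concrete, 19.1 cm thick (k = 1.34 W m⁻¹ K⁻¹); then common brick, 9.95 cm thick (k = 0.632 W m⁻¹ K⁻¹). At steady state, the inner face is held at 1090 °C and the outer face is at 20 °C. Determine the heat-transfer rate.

Series thermal resistances, inner to outer:
  R_castable refractory = L/(kA) = 0.161/(0.834·16.9) = 0.01142 K/W
  R_ceramic fibre blanket = L/(kA) = 0.169/(0.0941·16.9) = 0.1063 K/W
  R_concrete = L/(kA) = 0.191/(1.34·16.9) = 0.008434 K/W
  R_common brick = L/(kA) = 0.0995/(0.632·16.9) = 0.009316 K/W
ΣR = 0.01142 + 0.1063 + 0.008434 + 0.009316 = 0.1355 K/W
Q = ΔT/ΣR = (1090 °C − 20 °C)/0.1355 = 7900 W

Q = 7.90 kW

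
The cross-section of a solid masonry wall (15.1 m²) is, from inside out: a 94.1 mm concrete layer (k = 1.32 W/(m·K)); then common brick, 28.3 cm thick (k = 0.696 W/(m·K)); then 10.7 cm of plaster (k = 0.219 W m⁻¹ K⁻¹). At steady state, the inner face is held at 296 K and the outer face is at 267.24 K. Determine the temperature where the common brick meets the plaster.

T = 281.78 K

Treat each layer as a resistance in series:
  R_concrete = L/(kA) = 0.0941/(1.32·15.1) = 0.004721 K/W
  R_common brick = L/(kA) = 0.283/(0.696·15.1) = 0.02693 K/W
  R_plaster = L/(kA) = 0.107/(0.219·15.1) = 0.03236 K/W
ΣR = 0.004721 + 0.02693 + 0.03236 = 0.06401 K/W
Q = ΔT/ΣR = (296 K − 267.24 K)/0.06401 = 449.3 W
From the inner boundary to the common brick/plaster interface, ΣR_partial = 0.03165 K/W.
T_interface = T_in − Q·ΣR_partial = 296 K − (449.3)(0.03165) = 281.78 K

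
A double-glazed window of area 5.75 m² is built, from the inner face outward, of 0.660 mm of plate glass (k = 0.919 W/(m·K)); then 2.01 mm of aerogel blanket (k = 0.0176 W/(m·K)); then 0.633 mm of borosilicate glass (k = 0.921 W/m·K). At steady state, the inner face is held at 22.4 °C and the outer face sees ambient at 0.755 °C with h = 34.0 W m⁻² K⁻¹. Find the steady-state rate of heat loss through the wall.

Q = 858 W

Treat each layer as a resistance in series:
  R_plate glass = L/(kA) = 6.60×10^-4/(0.919·5.75) = 1.249×10^-4 K/W
  R_aerogel blanket = L/(kA) = 0.00201/(0.0176·5.75) = 0.01986 K/W
  R_borosilicate glass = L/(kA) = 6.33×10^-4/(0.921·5.75) = 1.195×10^-4 K/W
  R_conv,out = 1/(hA) = 1/(34.0·5.75) = 0.005115 K/W
ΣR = 1.249×10^-4 + 0.01986 + 1.195×10^-4 + 0.005115 = 0.02522 K/W
Q = ΔT/ΣR = (22.4 °C − 0.755 °C)/0.02522 = 858 W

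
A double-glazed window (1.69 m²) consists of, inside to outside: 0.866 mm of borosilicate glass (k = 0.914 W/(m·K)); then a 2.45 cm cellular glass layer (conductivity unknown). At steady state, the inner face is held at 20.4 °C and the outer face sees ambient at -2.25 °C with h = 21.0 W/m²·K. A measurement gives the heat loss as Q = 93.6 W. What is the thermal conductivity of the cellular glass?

k = 0.0680 W/m·K

ΣR = ΔT/Q = |20.4 − -2.25|/93.6 = 0.2420 K/W
Known resistances:
  R_borosilicate glass = L/(kA) = 8.66×10^-4/(0.914·1.69) = 5.606×10^-4 K/W
  R_conv,out = 1/(hA) = 1/(21.0·1.69) = 0.02818 K/W
R_cellular glass = ΣR − ΣR_known = 0.2420 − 0.02874 = 0.2133 K/W
L/(kA) = 0.2133 ⇒ k = 0.0245/(0.2133·1.69) = 0.0680 W/m·K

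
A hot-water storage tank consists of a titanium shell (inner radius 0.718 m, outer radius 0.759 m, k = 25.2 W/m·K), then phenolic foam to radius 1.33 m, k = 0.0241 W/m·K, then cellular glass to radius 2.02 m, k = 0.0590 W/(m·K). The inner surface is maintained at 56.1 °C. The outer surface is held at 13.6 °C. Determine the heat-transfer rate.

Q = 19.2 W

Resistance network (inner→outer):
  R_titanium = (1/0.718 − 1/0.759)/(4πk) = 0.07523/(4π·25.2) = 2.376×10^-4 K/W
  R_phenolic foam = (1/0.759 − 1/1.33)/(4πk) = 0.5656/(4π·0.0241) = 1.868 K/W
  R_cellular glass = (1/1.33 − 1/2.02)/(4πk) = 0.2568/(4π·0.0590) = 0.3464 K/W
ΣR = 2.376×10^-4 + 1.868 + 0.3464 = 2.215 K/W
Q = ΔT/ΣR = (56.1 °C − 13.6 °C)/2.215 = 19.2 W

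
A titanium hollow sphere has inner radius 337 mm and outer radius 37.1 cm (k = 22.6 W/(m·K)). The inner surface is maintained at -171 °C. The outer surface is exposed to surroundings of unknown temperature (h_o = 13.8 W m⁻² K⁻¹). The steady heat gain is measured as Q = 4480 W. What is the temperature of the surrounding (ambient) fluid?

T_out = 21.0 °C

Sum the resistances:
  R_titanium = (1/0.337 − 1/0.371)/(4πk) = 0.2719/(4π·22.6) = 9.575×10^-4 K/W
  R_conv,out = 1/(4πr²h) = 1/(4π·0.371²·13.8) = 0.04190 K/W
ΣR = 0.04285 K/W
ΔT = Q·ΣR = 4480 × 0.04285 = 192.0 K
Heat flows inward, so T_out = T_in + ΔT = -171 + 192.0 = 21.0 °C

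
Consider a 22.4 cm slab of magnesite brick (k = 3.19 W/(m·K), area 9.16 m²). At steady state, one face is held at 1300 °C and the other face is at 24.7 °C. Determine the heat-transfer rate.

Q = kA·ΔT/L = 3.19 × 9.16 × |1300 °C − 24.7 °C| / 0.224 = 1.66×10^5 W

Q = 1.66×10^5 W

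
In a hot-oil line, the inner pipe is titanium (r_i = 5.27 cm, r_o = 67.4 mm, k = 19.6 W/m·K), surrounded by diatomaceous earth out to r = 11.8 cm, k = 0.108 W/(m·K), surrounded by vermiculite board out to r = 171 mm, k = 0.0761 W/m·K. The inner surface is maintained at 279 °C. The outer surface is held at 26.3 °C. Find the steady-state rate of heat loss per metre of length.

Treat each layer as a resistance in series:
  R'_titanium = ln(0.0674/0.0527)/(2πk) = 0.2460/(2π·19.6) = 0.001998 m·K/W
  R'_diatomaceous earth = ln(0.118/0.0674)/(2πk) = 0.5600/(2π·0.108) = 0.8253 m·K/W
  R'_vermiculite board = ln(0.171/0.118)/(2πk) = 0.3710/(2π·0.0761) = 0.7759 m·K/W
ΣR = 0.001998 + 0.8253 + 0.7759 = 1.603 m·K/W
Q' = ΔT/ΣR = (279 °C − 26.3 °C)/1.603 = 158 W/m

Q' = 158 W/m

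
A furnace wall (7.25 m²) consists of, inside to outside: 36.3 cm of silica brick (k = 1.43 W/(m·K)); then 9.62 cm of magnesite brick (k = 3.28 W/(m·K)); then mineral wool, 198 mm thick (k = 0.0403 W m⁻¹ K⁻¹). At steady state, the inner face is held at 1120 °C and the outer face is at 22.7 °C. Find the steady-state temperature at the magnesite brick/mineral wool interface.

Series thermal resistances, inner to outer:
  R_silica brick = L/(kA) = 0.363/(1.43·7.25) = 0.03501 K/W
  R_magnesite brick = L/(kA) = 0.0962/(3.28·7.25) = 0.004045 K/W
  R_mineral wool = L/(kA) = 0.198/(0.0403·7.25) = 0.6777 K/W
ΣR = 0.03501 + 0.004045 + 0.6777 = 0.7168 K/W
Q = ΔT/ΣR = (1120 °C − 22.7 °C)/0.7168 = 1531 W
From the inner boundary to the magnesite brick/mineral wool interface, ΣR_partial = 0.03905 K/W.
T_interface = T_in − Q·ΣR_partial = 1120 °C − (1531)(0.03905) = 1060 °C

T = 1060 °C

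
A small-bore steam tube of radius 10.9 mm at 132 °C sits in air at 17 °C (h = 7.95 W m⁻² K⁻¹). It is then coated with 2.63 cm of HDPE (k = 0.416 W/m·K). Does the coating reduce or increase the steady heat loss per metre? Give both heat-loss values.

increases: 62.6 → 114 W/m

Critical radius for a cylinder: r_cr = k/h = 0.0523 m = 5.23 cm.
Outer radius after coating: r₂ = 0.0109 + 0.0263 = 0.0372 m.
Since r₁ < r_cr and r₂ ≤ r_cr, the coating moves toward the maximum at r_cr — heat loss rises.
Bare: R = 1/(2πr₁h) = 1.837 m·K/W; Q = 115/1.837 = 62.6 W/m.
Coated: R = R_cond + R_conv = 1.008 m·K/W; Q = 115/1.008 = 114 W/m.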